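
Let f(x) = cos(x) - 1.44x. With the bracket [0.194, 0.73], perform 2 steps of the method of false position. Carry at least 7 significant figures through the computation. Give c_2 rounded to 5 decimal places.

f(0.194000) = 0.701881, f(0.730000) = -0.306026
step 1: c = 0.567257, f(c) = 0.026528 > 0 → new bracket [0.567257, 0.730000]
step 2: c = 0.580239, f(c) = 0.000787 > 0 → new bracket [0.580239, 0.730000]

0.58024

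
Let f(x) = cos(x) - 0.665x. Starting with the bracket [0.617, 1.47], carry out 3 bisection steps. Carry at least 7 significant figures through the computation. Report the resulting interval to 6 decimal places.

f(0.617000) = 0.405313, f(1.470000) = -0.876924 (opposite signs)
step 1: m = 1.043500, f(m) = -0.190729 < 0 → root in [0.617000, 1.043500]
step 2: m = 0.830250, f(m) = 0.122575 > 0 → root in [0.830250, 1.043500]
step 3: m = 0.936875, f(m) = -0.030713 < 0 → root in [0.830250, 0.936875]

[0.830250, 0.936875]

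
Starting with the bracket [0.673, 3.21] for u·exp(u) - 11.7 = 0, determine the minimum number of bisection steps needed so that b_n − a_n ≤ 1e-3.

Initial width b − a = 3.21 − 0.673 = 2.537000.
After n steps the width is (b−a)/2^n; need (b−a)/2^n ≤ 1e-3.
So n ≥ log₂(2.537000/1e-3) = log₂(2537.0000) ≈ 11.3089.
Hence n = 12.

12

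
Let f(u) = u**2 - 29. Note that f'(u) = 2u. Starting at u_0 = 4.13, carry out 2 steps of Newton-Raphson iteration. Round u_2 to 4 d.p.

u_0 = 4.130000: f = -11.943100, f' = 8.260000 → u_1 = 4.130000 - (-11.943100)/(8.260000) = 5.575896
u_1 = 5.575896: f = 2.090615, f' = 11.151792 → u_2 = 5.575896 - (2.090615)/(11.151792) = 5.388427

5.3884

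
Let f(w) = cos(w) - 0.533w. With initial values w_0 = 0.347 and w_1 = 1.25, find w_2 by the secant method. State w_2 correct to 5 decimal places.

f(w_0) = 0.755446, f(w_1) = -0.350928
w_2 = 1.250000 - (-0.350928)·(1.250000 - 0.347000)/(-0.350928 - (0.755446)) = 0.963580; f(w_2) = 0.056996

0.96358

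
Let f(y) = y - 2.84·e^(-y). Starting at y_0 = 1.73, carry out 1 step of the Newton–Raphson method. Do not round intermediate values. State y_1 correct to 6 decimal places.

0.914222

f'(y) = 1 + 2.84·e^(-y)
y_0 = 1.730000: f = 1.226512, f' = 1.503488 → y_1 = 1.730000 - (1.226512)/(1.503488) = 0.914222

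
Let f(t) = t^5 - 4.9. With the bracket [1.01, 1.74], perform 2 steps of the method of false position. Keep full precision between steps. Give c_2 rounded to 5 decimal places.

1.29607

f(1.010000) = -3.848990, f(1.740000) = 11.049469
step 1: c = 1.198594, f(c) = -2.426221 < 0 → new bracket [1.198594, 1.740000]
step 2: c = 1.296071, f(c) = -1.242837 < 0 → new bracket [1.296071, 1.740000]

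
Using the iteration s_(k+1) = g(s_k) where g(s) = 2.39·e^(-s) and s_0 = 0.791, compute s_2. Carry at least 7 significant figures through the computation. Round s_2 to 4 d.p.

s_1 = g(0.791000) = 1.083605
s_2 = g(1.083605) = 0.808713

0.8087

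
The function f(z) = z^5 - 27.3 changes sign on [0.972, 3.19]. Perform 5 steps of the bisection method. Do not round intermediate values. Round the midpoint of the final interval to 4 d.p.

1.9077

f(0.972000) = -26.432376, f(3.190000) = 303.034106 (opposite signs)
step 1: m = 2.081000, f(m) = 11.726572 > 0 → root in [0.972000, 2.081000]
step 2: m = 1.526500, f(m) = -19.011345 < 0 → root in [1.526500, 2.081000]
step 3: m = 1.803750, f(m) = -8.206668 < 0 → root in [1.803750, 2.081000]
step 4: m = 1.942375, f(m) = 0.348107 > 0 → root in [1.803750, 1.942375]
step 5: m = 1.873063, f(m) = -4.245201 < 0 → root in [1.873063, 1.942375]
Midpoint of [1.873063, 1.942375] = 1.907719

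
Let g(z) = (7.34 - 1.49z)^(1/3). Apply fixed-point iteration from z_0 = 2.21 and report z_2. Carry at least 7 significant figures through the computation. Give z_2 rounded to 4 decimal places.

z_1 = g(2.210000) = 1.593607
z_2 = g(1.593607) = 1.706037

1.7060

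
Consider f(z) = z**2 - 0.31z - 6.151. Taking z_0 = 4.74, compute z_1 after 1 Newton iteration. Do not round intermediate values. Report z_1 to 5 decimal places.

3.12089

Newton update: z ← z − f(z)/f'(z).
f'(z) = 2z - 0.31
z_0 = 4.740000: f = 14.847200, f' = 9.170000 → z_1 = 4.740000 - (14.847200)/(9.170000) = 3.120894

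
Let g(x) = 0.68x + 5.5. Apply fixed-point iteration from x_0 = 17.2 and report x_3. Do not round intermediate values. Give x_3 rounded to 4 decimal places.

17.1914

x_1 = g(17.200000) = 17.196000
x_2 = g(17.196000) = 17.193280
x_3 = g(17.193280) = 17.191430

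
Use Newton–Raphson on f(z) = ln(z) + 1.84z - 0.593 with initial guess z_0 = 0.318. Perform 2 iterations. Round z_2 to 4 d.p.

f'(z) = 1/z + 1.84
z_0 = 0.318000: f = -1.153584, f' = 4.984654 → z_1 = 0.318000 - (-1.153584)/(4.984654) = 0.549427
z_1 = 0.549427: f = -0.180933, f' = 3.660078 → z_2 = 0.549427 - (-0.180933)/(3.660078) = 0.598861

0.5989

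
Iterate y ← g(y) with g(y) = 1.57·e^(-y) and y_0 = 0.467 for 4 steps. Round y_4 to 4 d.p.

0.6557

y_1 = g(0.467000) = 0.984202
y_2 = g(0.984202) = 0.586768
y_3 = g(0.586768) = 0.873111
y_4 = g(0.873111) = 0.655711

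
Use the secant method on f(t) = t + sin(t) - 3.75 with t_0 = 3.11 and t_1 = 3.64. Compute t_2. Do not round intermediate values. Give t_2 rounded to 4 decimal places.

18.9282

f(t_0) = -0.608413, f(t_1) = -0.588027
t_2 = 3.640000 - (-0.588027)·(3.640000 - 3.110000)/(-0.588027 - (-0.608413)) = 18.928153; f(t_2) = 15.256670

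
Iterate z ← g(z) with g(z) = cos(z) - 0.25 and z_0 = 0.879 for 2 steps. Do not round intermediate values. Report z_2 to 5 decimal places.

z_1 = g(0.879000) = 0.387922
z_2 = g(0.387922) = 0.675697

0.67570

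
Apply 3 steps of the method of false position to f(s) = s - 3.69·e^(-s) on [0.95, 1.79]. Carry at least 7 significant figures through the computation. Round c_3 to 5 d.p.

1.15861

False-position update: c = (a·f(b) − b·f(a))/(f(b) − f(a)); replace the endpoint whose sign matches f(c).
f(0.950000) = -0.477074, f(1.790000) = 1.173917
step 1: c = 1.192728, f(c) = 0.073211 > 0 → new bracket [0.950000, 1.192728]
step 2: c = 1.160436, f(c) = 0.004175 > 0 → new bracket [0.950000, 1.160436]
step 3: c = 1.158610, f(c) = 0.000237 > 0 → new bracket [0.950000, 1.158610]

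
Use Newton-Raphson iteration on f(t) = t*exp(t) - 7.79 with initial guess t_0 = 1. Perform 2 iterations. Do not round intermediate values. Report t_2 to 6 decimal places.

1.658264

Newton update: t ← t − f(t)/f'(t).
f'(t) = (t+1)*exp(t)
t_0 = 1.000000: f = -5.071718, f' = 5.436564 → t_1 = 1.000000 - (-5.071718)/(5.436564) = 1.932890
t_1 = 1.932890: f = 5.565215, f' = 20.264668 → t_2 = 1.932890 - (5.565215)/(20.264668) = 1.658264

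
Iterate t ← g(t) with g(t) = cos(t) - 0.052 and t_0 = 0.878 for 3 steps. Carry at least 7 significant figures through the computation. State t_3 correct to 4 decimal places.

0.6584

t_1 = g(0.878000) = 0.586691
t_2 = g(0.586691) = 0.780777
t_3 = g(0.780777) = 0.658367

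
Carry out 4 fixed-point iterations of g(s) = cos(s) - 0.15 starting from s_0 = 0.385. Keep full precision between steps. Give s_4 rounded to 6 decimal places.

s_1 = g(0.385000) = 0.776798
s_2 = g(0.776798) = 0.563161
s_3 = g(0.563161) = 0.695572
s_4 = g(0.695572) = 0.617688

0.617688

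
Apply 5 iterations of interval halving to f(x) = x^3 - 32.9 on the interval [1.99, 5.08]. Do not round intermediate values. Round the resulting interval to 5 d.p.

f(1.990000) = -25.019401, f(5.080000) = 98.196512 (opposite signs)
step 1: m = 3.535000, f(m) = 11.274155 > 0 → root in [1.990000, 3.535000]
step 2: m = 2.762500, f(m) = -11.818240 < 0 → root in [2.762500, 3.535000]
step 3: m = 3.148750, f(m) = -1.681320 < 0 → root in [3.148750, 3.535000]
step 4: m = 3.341875, f(m) = 4.422489 > 0 → root in [3.148750, 3.341875]
step 5: m = 3.245312, f(m) = 1.279804 > 0 → root in [3.148750, 3.245312]

[3.14875, 3.24531]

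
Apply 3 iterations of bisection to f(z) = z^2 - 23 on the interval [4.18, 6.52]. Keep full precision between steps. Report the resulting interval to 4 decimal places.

[4.7650, 5.0575]

f(4.180000) = -5.527600, f(6.520000) = 19.510400 (opposite signs)
step 1: m = 5.350000, f(m) = 5.622500 > 0 → root in [4.180000, 5.350000]
step 2: m = 4.765000, f(m) = -0.294775 < 0 → root in [4.765000, 5.350000]
step 3: m = 5.057500, f(m) = 2.578306 > 0 → root in [4.765000, 5.057500]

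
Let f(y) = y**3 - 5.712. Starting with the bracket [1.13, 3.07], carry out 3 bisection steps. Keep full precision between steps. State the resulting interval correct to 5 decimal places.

[1.61500, 1.85750]

f(1.130000) = -4.269103, f(3.070000) = 23.222443 (opposite signs)
step 1: m = 2.100000, f(m) = 3.549000 > 0 → root in [1.130000, 2.100000]
step 2: m = 1.615000, f(m) = -1.499717 < 0 → root in [1.615000, 2.100000]
step 3: m = 1.857500, f(m) = 0.696944 > 0 → root in [1.615000, 1.857500]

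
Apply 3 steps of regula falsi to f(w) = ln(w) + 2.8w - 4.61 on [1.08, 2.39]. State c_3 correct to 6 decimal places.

1.501331

f(1.080000) = -1.509039, f(2.390000) = 2.953293
step 1: c = 1.523006, f(c) = 0.075104 > 0 → new bracket [1.080000, 1.523006]
step 2: c = 1.502003, f(c) = 0.002410 > 0 → new bracket [1.080000, 1.502003]
step 3: c = 1.501331, f(c) = 0.000078 > 0 → new bracket [1.080000, 1.501331]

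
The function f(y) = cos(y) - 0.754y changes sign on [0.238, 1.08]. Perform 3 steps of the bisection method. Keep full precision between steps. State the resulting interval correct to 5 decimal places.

f(0.238000) = 0.792359, f(1.080000) = -0.342992 (opposite signs)
step 1: m = 0.659000, f(m) = 0.293719 > 0 → root in [0.659000, 1.080000]
step 2: m = 0.869500, f(m) = -0.010394 < 0 → root in [0.659000, 0.869500]
step 3: m = 0.764250, f(m) = 0.145657 > 0 → root in [0.764250, 0.869500]

[0.76425, 0.86950]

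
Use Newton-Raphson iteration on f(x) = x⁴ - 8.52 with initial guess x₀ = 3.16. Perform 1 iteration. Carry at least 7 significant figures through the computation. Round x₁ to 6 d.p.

Newton update: x ← x − f(x)/f'(x).
f'(x) = 4x³
x_0 = 3.160000: f = 91.192207, f' = 126.217984 → x_1 = 3.160000 - (91.192207)/(126.217984) = 2.437502

2.437502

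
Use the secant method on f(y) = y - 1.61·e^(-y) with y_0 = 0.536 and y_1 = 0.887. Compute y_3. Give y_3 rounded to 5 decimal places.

0.75580

f(y_0) = -0.405985, f(y_1) = 0.223858
y_2 = 0.887000 - (0.223858)·(0.887000 - 0.536000)/(0.223858 - (-0.405985)) = 0.762248; f(y_2) = 0.010996
y_3 = 0.762248 - (0.010996)·(0.762248 - 0.887000)/(0.010996 - (0.223858)) = 0.755804; f(y_3) = -0.000305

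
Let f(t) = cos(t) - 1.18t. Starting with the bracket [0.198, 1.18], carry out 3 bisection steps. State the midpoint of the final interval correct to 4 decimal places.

f(0.198000) = 0.746822, f(1.180000) = -1.011475 (opposite signs)
step 1: m = 0.689000, f(m) = -0.041138 < 0 → root in [0.198000, 0.689000]
step 2: m = 0.443500, f(m) = 0.379925 > 0 → root in [0.443500, 0.689000]
step 3: m = 0.566250, f(m) = 0.175744 > 0 → root in [0.566250, 0.689000]
Midpoint of [0.566250, 0.689000] = 0.627625

0.6276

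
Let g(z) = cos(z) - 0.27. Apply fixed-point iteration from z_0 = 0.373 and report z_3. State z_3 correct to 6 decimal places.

0.598200

z_1 = g(0.373000) = 0.661238
z_2 = g(0.661238) = 0.519232
z_3 = g(0.519232) = 0.598200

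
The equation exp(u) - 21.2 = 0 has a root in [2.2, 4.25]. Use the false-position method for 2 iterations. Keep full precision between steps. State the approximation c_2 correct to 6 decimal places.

2.829882

False-position update: c = (a·f(b) − b·f(a))/(f(b) − f(a)); replace the endpoint whose sign matches f(c).
f(2.200000) = -12.174987, f(4.250000) = 48.905412
step 1: c = 2.608621, f(c) = -7.619692 < 0 → new bracket [2.608621, 4.250000]
step 2: c = 2.829882, f(c) = -4.256541 < 0 → new bracket [2.829882, 4.250000]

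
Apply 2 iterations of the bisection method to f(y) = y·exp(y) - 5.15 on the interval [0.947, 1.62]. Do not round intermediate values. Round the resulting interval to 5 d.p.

[1.28350, 1.45175]

f(0.947000) = -2.708668, f(1.620000) = 3.036006 (opposite signs)
step 1: m = 1.283500, f(m) = -0.517528 < 0 → root in [1.283500, 1.620000]
step 2: m = 1.451750, f(m) = 1.049817 > 0 → root in [1.283500, 1.451750]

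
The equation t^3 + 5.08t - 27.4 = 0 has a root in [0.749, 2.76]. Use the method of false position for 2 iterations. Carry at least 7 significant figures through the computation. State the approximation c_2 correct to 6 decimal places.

2.442120

f(0.749000) = -23.174890, f(2.760000) = 7.645376
step 1: c = 2.261145, f(c) = -4.352659 < 0 → new bracket [2.261145, 2.760000]
step 2: c = 2.442120, f(c) = -0.429350 < 0 → new bracket [2.442120, 2.760000]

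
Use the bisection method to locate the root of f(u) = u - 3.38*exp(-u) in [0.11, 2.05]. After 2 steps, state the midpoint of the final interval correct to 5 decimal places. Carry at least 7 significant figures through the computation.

1.32250

f(0.110000) = -2.917919, f(2.050000) = 1.614876 (opposite signs)
step 1: m = 1.080000, f(m) = -0.067833 < 0 → root in [1.080000, 2.050000]
step 2: m = 1.565000, f(m) = 0.858283 > 0 → root in [1.080000, 1.565000]
Midpoint of [1.080000, 1.565000] = 1.322500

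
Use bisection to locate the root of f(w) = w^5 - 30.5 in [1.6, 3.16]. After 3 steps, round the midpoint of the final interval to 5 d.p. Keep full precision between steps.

1.89250

f(1.600000) = -20.014240, f(3.160000) = 284.590575 (opposite signs)
step 1: m = 2.380000, f(m) = 45.863317 > 0 → root in [1.600000, 2.380000]
step 2: m = 1.990000, f(m) = 0.707960 > 0 → root in [1.600000, 1.990000]
step 3: m = 1.795000, f(m) = -11.865306 < 0 → root in [1.795000, 1.990000]
Midpoint of [1.795000, 1.990000] = 1.892500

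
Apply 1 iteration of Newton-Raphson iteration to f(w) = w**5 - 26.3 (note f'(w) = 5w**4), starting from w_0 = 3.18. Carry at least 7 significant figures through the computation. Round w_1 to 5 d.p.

w_0 = 3.180000: f = 298.888815, f' = 511.303169 → w_1 = 3.180000 - (298.888815)/(511.303169) = 2.595437

2.59544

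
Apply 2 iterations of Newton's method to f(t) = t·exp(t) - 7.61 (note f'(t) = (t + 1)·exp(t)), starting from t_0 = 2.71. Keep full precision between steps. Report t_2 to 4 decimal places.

1.7313

t_0 = 2.710000: f = 33.119337, f' = 55.758612 → t_1 = 2.710000 - (33.119337)/(55.758612) = 2.116023
t_1 = 2.116023: f = 9.948906, f' = 25.856976 → t_2 = 2.116023 - (9.948906)/(25.856976) = 1.731256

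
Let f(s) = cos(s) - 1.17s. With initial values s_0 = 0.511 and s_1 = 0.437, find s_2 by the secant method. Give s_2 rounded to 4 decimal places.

f(s_0) = 0.274386, f(s_1) = 0.394735
s_2 = 0.437000 - (0.394735)·(0.437000 - 0.511000)/(0.394735 - (0.274386)) = 0.679713; f(s_2) = -0.017511

0.6797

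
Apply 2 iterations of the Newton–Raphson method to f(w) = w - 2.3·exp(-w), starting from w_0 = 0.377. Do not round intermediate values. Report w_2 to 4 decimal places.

0.9168

Newton update: w ← w − f(w)/f'(w).
f'(w) = 1 + 2.3·exp(-w)
w_0 = 0.377000: f = -1.200607, f' = 2.577607 → w_1 = 0.377000 - (-1.200607)/(2.577607) = 0.842784
w_1 = 0.842784: f = -0.147391, f' = 1.990174 → w_2 = 0.842784 - (-0.147391)/(1.990174) = 0.916843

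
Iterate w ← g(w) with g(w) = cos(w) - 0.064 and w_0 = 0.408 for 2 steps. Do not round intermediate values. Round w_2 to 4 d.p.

0.5930

w_1 = g(0.408000) = 0.853916
w_2 = g(0.853916) = 0.593036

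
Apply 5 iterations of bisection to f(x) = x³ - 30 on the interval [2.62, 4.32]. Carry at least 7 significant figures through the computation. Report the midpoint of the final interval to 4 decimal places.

f(2.620000) = -12.015272, f(4.320000) = 50.621568 (opposite signs)
step 1: m = 3.470000, f(m) = 11.781923 > 0 → root in [2.620000, 3.470000]
step 2: m = 3.045000, f(m) = -1.766684 < 0 → root in [3.045000, 3.470000]
step 3: m = 3.257500, f(m) = 4.566330 > 0 → root in [3.045000, 3.257500]
step 4: m = 3.151250, f(m) = 1.293099 > 0 → root in [3.045000, 3.151250]
step 5: m = 3.098125, f(m) = -0.263024 < 0 → root in [3.098125, 3.151250]
Midpoint of [3.098125, 3.151250] = 3.124688

3.1247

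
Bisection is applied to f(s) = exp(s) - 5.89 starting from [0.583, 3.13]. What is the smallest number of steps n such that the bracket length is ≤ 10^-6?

22

Initial width b − a = 3.13 − 0.583 = 2.547000.
After n steps the width is (b−a)/2^n; need (b−a)/2^n ≤ 10^-6.
So n ≥ log₂(2.547000/10^-6) = log₂(2547000.0000) ≈ 21.2804.
Hence n = 22.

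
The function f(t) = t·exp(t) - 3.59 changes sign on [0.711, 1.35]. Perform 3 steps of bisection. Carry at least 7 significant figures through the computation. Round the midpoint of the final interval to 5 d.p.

1.15031

f(0.711000) = -2.142385, f(1.350000) = 1.617524 (opposite signs)
step 1: m = 1.030500, f(m) = -0.702058 < 0 → root in [1.030500, 1.350000]
step 2: m = 1.190250, f(m) = 0.323427 > 0 → root in [1.030500, 1.190250]
step 3: m = 1.110375, f(m) = -0.219461 < 0 → root in [1.110375, 1.190250]
Midpoint of [1.110375, 1.190250] = 1.150313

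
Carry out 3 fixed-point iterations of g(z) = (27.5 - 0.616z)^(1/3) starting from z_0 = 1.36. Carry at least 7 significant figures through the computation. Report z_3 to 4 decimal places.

z_1 = g(1.360000) = 2.987438
z_2 = g(2.987438) = 2.949516
z_3 = g(2.949516) = 2.950411

2.9504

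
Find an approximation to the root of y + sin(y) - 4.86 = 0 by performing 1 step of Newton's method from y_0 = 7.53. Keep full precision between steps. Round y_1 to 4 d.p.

4.7857

f'(y) = 1 + cos(y)
y_0 = 7.530000: f = 3.617975, f' = 1.318344 → y_1 = 7.530000 - (3.617975)/(1.318344) = 4.785666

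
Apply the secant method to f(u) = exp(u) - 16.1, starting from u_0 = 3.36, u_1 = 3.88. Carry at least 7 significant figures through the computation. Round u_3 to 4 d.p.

2.8865

f(u_0) = 12.689191, f(u_1) = 32.324215
u_2 = 3.880000 - (32.324215)·(3.880000 - 3.360000)/(32.324215 - (12.689191)) = 3.023949; f(u_2) = 4.472362
u_3 = 3.023949 - (4.472362)·(3.023949 - 3.880000)/(4.472362 - (32.324215)) = 2.886486; f(u_3) = 1.830201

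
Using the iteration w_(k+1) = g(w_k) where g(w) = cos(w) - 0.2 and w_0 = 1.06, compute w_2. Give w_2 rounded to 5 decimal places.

0.75857

w_1 = g(1.060000) = 0.288872
w_2 = g(0.288872) = 0.758566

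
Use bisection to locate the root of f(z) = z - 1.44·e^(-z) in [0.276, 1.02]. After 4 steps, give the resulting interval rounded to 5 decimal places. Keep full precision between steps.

f(0.276000) = -0.816691, f(1.020000) = 0.500743 (opposite signs)
step 1: m = 0.648000, f(m) = -0.105251 < 0 → root in [0.648000, 1.020000]
step 2: m = 0.834000, f(m) = 0.208596 > 0 → root in [0.648000, 0.834000]
step 3: m = 0.741000, f(m) = 0.054643 > 0 → root in [0.648000, 0.741000]
step 4: m = 0.694500, f(m) = -0.024527 < 0 → root in [0.694500, 0.741000]

[0.69450, 0.74100]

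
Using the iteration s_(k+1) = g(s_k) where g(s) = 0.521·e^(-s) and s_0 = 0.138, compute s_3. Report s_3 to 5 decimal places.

0.37421

s_1 = g(0.138000) = 0.453842
s_2 = g(0.453842) = 0.330930
s_3 = g(0.330930) = 0.374211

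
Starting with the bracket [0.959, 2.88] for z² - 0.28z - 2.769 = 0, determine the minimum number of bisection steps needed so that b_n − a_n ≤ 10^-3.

Initial width b − a = 2.88 − 0.959 = 1.921000.
After n steps the width is (b−a)/2^n; need (b−a)/2^n ≤ 10^-3.
So n ≥ log₂(1.921000/10^-3) = log₂(1921.0000) ≈ 10.9076.
Hence n = 11.

11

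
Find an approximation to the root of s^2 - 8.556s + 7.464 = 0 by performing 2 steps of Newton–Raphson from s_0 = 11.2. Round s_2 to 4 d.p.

7.6767

Newton update: s ← s − f(s)/f'(s).
f'(s) = 2s - 8.556
s_0 = 11.200000: f = 37.076800, f' = 13.844000 → s_1 = 11.200000 - (37.076800)/(13.844000) = 8.521815
s_1 = 8.521815: f = 7.172678, f' = 8.487629 → s_2 = 8.521815 - (7.172678)/(8.487629) = 7.676740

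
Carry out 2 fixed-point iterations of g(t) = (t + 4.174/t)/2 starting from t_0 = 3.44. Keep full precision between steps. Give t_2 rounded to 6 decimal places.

2.060327

t_1 = g(3.440000) = 2.326686
t_2 = g(2.326686) = 2.060327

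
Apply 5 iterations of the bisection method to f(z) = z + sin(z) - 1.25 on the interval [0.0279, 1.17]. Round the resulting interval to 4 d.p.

f(0.027900) = -1.194204, f(1.170000) = 0.840751 (opposite signs)
step 1: m = 0.598950, f(m) = -0.087274 < 0 → root in [0.598950, 1.170000]
step 2: m = 0.884475, f(m) = 0.408057 > 0 → root in [0.598950, 0.884475]
step 3: m = 0.741712, f(m) = 0.167264 > 0 → root in [0.598950, 0.741712]
step 4: m = 0.670331, f(m) = 0.041577 > 0 → root in [0.598950, 0.670331]
step 5: m = 0.634641, f(m) = -0.022471 < 0 → root in [0.634641, 0.670331]

[0.6346, 0.6703]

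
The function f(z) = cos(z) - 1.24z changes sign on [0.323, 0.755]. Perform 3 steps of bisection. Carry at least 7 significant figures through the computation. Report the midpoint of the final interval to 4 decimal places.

f(0.323000) = 0.547767, f(0.755000) = -0.207928 (opposite signs)
step 1: m = 0.539000, f(m) = 0.189862 > 0 → root in [0.539000, 0.755000]
step 2: m = 0.647000, f(m) = -0.004384 < 0 → root in [0.539000, 0.647000]
step 3: m = 0.593000, f(m) = 0.093948 > 0 → root in [0.593000, 0.647000]
Midpoint of [0.593000, 0.647000] = 0.620000

0.6200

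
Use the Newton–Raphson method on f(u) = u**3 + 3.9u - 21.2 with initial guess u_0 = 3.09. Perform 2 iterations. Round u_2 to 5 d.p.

f'(u) = 3u**2 + 3.9
u_0 = 3.090000: f = 20.354629, f' = 32.544300 → u_1 = 3.090000 - (20.354629)/(32.544300) = 2.464556
u_1 = 2.464556: f = 3.381577, f' = 22.122113 → u_2 = 2.464556 - (3.381577)/(22.122113) = 2.311697

2.31170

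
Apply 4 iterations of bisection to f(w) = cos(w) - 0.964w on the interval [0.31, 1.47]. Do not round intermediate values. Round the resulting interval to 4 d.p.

f(0.310000) = 0.653494, f(1.470000) = -1.316454 (opposite signs)
step 1: m = 0.890000, f(m) = -0.228548 < 0 → root in [0.310000, 0.890000]
step 2: m = 0.600000, f(m) = 0.246936 > 0 → root in [0.600000, 0.890000]
step 3: m = 0.745000, f(m) = 0.016908 > 0 → root in [0.745000, 0.890000]
step 4: m = 0.817500, f(m) = -0.104023 < 0 → root in [0.745000, 0.817500]

[0.7450, 0.8175]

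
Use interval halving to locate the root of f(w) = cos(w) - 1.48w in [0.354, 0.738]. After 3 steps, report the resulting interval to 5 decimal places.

[0.54600, 0.59400]

f(0.354000) = 0.414074, f(0.738000) = -0.352424 (opposite signs)
step 1: m = 0.546000, f(m) = 0.046528 > 0 → root in [0.546000, 0.738000]
step 2: m = 0.642000, f(m) = -0.149260 < 0 → root in [0.546000, 0.642000]
step 3: m = 0.594000, f(m) = -0.050411 < 0 → root in [0.546000, 0.594000]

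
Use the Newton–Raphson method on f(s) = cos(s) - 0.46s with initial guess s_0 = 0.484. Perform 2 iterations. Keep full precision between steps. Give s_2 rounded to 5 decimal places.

1.06377

f'(s) = -sin(s) - 0.46
s_0 = 0.484000: f = 0.662501, f' = -0.925323 → s_1 = 0.484000 - (0.662501)/(-0.925323) = 1.199967
s_1 = 1.199967: f = -0.189596, f' = -1.392027 → s_2 = 1.199967 - (-0.189596)/(-1.392027) = 1.063765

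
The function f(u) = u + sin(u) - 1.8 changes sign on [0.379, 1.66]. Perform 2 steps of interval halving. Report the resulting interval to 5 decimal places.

f(0.379000) = -1.051008, f(1.660000) = 0.856024 (opposite signs)
step 1: m = 1.019500, f(m) = 0.071346 > 0 → root in [0.379000, 1.019500]
step 2: m = 0.699250, f(m) = -0.457106 < 0 → root in [0.699250, 1.019500]

[0.69925, 1.01950]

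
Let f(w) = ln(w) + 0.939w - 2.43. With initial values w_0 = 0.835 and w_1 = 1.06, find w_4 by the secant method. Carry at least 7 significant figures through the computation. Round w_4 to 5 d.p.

Secant update: w_(k+1) = w_k − f(w_k)·(w_k − w_(k-1))/(f(w_k) − f(w_(k-1))).
f(w_0) = -1.826259, f(w_1) = -1.376391
w_2 = 1.060000 - (-1.376391)·(1.060000 - 0.835000)/(-1.376391 - (-1.826259)) = 1.748398; f(w_2) = -0.229554
w_3 = 1.748398 - (-0.229554)·(1.748398 - 1.060000)/(-0.229554 - (-1.376391)) = 1.886190; f(w_3) = -0.024309
w_4 = 1.886190 - (-0.024309)·(1.886190 - 1.748398)/(-0.024309 - (-0.229554)) = 1.902510; f(w_4) = -0.000370

1.90251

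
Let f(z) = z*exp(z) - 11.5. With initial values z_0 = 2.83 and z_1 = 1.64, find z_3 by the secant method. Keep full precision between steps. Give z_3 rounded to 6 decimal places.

Secant update: z_(k+1) = z_k − f(z_k)·(z_k − z_(k-1))/(f(z_k) − f(z_(k-1))).
f(z_0) = 36.455654, f(z_1) = -3.045522
z_2 = 1.640000 - (-3.045522)·(1.640000 - 2.830000)/(-3.045522 - (36.455654)) = 1.731748; f(z_2) = -1.714712
z_3 = 1.731748 - (-1.714712)·(1.731748 - 1.640000)/(-1.714712 - (-3.045522)) = 1.849964; f(z_3) = 0.265011

1.849964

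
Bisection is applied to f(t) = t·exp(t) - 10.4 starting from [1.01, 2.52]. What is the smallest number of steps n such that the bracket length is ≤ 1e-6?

Initial width b − a = 2.52 − 1.01 = 1.510000.
After n steps the width is (b−a)/2^n; need (b−a)/2^n ≤ 1e-6.
So n ≥ log₂(1.510000/1e-6) = log₂(1510000.0000) ≈ 20.5261.
Hence n = 21.

21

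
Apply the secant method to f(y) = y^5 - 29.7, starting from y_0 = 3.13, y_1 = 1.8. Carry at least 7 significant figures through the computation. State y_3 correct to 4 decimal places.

Secant update: y_(k+1) = y_k − f(y_k)·(y_k − y_(k-1))/(f(y_k) − f(y_(k-1))).
f(y_0) = 270.715051, f(y_1) = -10.804320
y_2 = 1.800000 - (-10.804320)·(1.800000 - 3.130000)/(-10.804320 - (270.715051)) = 1.851044; f(y_2) = -7.968827
y_3 = 1.851044 - (-7.968827)·(1.851044 - 1.800000)/(-7.968827 - (-10.804320)) = 1.994496; f(y_3) = 1.862060

1.9945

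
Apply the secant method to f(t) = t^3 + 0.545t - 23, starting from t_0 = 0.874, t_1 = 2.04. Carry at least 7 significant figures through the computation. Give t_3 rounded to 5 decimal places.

Secant update: t_(k+1) = t_k − f(t_k)·(t_k − t_(k-1))/(f(t_k) − f(t_(k-1))).
f(t_0) = -21.856042, f(t_1) = -13.398536
t_2 = 2.040000 - (-13.398536)·(2.040000 - 0.874000)/(-13.398536 - (-21.856042)) = 3.887198; f(t_2) = 37.855305
t_3 = 3.887198 - (37.855305)·(3.887198 - 2.040000)/(37.855305 - (-13.398536)) = 2.522886; f(t_3) = -5.566977

2.52289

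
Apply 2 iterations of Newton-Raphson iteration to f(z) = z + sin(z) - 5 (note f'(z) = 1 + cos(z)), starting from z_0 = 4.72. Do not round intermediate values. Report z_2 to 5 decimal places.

z_0 = 4.720000: f = -1.279971, f' = 1.007611 → z_1 = 4.720000 - (-1.279971)/(1.007611) = 5.990303
z_1 = 5.990303: f = 0.701590, f' = 1.957416 → z_2 = 5.990303 - (0.701590)/(1.957416) = 5.631876

5.63188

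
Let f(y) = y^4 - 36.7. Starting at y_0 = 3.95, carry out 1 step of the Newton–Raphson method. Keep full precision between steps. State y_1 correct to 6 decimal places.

Newton update: y ← y − f(y)/f'(y).
f'(y) = 4y^3
y_0 = 3.950000: f = 206.738006, f' = 246.519500 → y_1 = 3.950000 - (206.738006)/(246.519500) = 3.111373

3.111373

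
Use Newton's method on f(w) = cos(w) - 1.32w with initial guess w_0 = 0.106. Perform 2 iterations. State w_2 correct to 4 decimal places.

Newton update: w ← w − f(w)/f'(w).
f'(w) = -sin(w) - 1.32
w_0 = 0.106000: f = 0.854467, f' = -1.425802 → w_1 = 0.106000 - (0.854467)/(-1.425802) = 0.705289
w_1 = 0.705289: f = -0.169557, f' = -1.968254 → w_2 = 0.705289 - (-0.169557)/(-1.968254) = 0.619143

0.6191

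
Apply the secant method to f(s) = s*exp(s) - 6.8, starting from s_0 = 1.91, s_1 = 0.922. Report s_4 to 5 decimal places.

1.49690

f(s_0) = 6.098400, f(s_1) = -4.481802
s_2 = 0.922000 - (-4.481802)·(0.922000 - 1.910000)/(-4.481802 - (6.098400)) = 1.340519; f(s_2) = -1.677837
s_3 = 1.340519 - (-1.677837)·(1.340519 - 0.922000)/(-1.677837 - (-4.481802)) = 1.590953; f(s_3) = 1.009077
s_4 = 1.590953 - (1.009077)·(1.590953 - 1.340519)/(1.009077 - (-1.677837)) = 1.496902; f(s_4) = -0.112098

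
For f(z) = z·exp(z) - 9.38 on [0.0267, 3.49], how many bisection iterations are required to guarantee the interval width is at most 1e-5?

Initial width b − a = 3.49 − 0.0267 = 3.463300.
After n steps the width is (b−a)/2^n; need (b−a)/2^n ≤ 1e-5.
So n ≥ log₂(3.463300/1e-5) = log₂(346330.0000) ≈ 18.4018.
Hence n = 19.

19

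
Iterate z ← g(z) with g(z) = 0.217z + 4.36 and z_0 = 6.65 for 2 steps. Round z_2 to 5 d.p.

z_1 = g(6.650000) = 5.803050
z_2 = g(5.803050) = 5.619262

5.61926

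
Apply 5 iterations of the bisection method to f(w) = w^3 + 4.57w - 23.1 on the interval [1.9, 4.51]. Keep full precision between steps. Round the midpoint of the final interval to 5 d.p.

f(1.900000) = -7.558000, f(4.510000) = 89.244551 (opposite signs)
step 1: m = 3.205000, f(m) = 24.468690 > 0 → root in [1.900000, 3.205000]
step 2: m = 2.552500, f(m) = 5.195117 > 0 → root in [1.900000, 2.552500]
step 3: m = 2.226250, f(m) = -1.892322 < 0 → root in [2.226250, 2.552500]
step 4: m = 2.389375, f(m) = 1.460655 > 0 → root in [2.226250, 2.389375]
step 5: m = 2.307813, f(m) = -0.261891 < 0 → root in [2.307813, 2.389375]
Midpoint of [2.307813, 2.389375] = 2.348594

2.34859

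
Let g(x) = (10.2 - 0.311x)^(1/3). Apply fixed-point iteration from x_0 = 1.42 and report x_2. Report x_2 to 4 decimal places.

x_1 = g(1.420000) = 2.136941
x_2 = g(2.136941) = 2.120540

2.1205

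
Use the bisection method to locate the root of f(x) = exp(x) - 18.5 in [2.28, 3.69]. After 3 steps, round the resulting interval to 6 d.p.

[2.808750, 2.985000]

f(2.280000) = -8.723320, f(3.690000) = 21.544847 (opposite signs)
step 1: m = 2.985000, f(m) = 1.286502 > 0 → root in [2.280000, 2.985000]
step 2: m = 2.632500, f(m) = -4.591502 < 0 → root in [2.632500, 2.985000]
step 3: m = 2.808750, f(m) = -1.910831 < 0 → root in [2.808750, 2.985000]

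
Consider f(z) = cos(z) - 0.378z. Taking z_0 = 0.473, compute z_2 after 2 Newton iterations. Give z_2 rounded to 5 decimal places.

Newton update: z ← z − f(z)/f'(z).
f'(z) = -sin(z) - 0.378
z_0 = 0.473000: f = 0.711412, f' = -0.833559 → z_1 = 0.473000 - (0.711412)/(-0.833559) = 1.326463
z_1 = 1.326463: f = -0.259493, f' = -1.348299 → z_2 = 1.326463 - (-0.259493)/(-1.348299) = 1.134003

1.13400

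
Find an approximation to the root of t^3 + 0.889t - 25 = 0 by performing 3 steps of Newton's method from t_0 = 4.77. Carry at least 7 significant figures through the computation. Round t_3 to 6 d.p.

f'(t) = 3t^2 + 0.889
t_0 = 4.770000: f = 87.771863, f' = 69.147700 → t_1 = 4.770000 - (87.771863)/(69.147700) = 3.500661
t_1 = 3.500661: f = 21.011389, f' = 37.652885 → t_2 = 3.500661 - (21.011389)/(37.652885) = 2.942632
t_2 = 2.942632: f = 3.096508, f' = 26.866258 → t_3 = 2.942632 - (3.096508)/(26.866258) = 2.827376

2.827376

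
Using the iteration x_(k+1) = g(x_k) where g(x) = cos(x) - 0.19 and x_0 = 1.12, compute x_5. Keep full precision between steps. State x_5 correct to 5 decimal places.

x_1 = g(1.120000) = 0.245682
x_2 = g(0.245682) = 0.779972
x_3 = g(0.779972) = 0.520934
x_4 = g(0.520934) = 0.677355
x_5 = g(0.677355) = 0.589233

0.58923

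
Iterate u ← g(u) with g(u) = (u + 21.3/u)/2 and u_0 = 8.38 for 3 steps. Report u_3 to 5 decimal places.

u_1 = g(8.380000) = 5.460883
u_2 = g(5.460883) = 4.680676
u_3 = g(4.680676) = 4.615650

4.61565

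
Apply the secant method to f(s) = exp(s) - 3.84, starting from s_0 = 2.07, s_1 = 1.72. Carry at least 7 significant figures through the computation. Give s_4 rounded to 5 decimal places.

1.34656

f(s_0) = 4.084823, f(s_1) = 1.744528
s_2 = 1.720000 - (1.744528)·(1.720000 - 2.070000)/(1.744528 - (4.084823)) = 1.459099; f(s_2) = 0.462082
s_3 = 1.459099 - (0.462082)·(1.459099 - 1.720000)/(0.462082 - (1.744528)) = 1.365093; f(s_3) = 0.076088
s_4 = 1.365093 - (0.076088)·(1.365093 - 1.459099)/(0.076088 - (0.462082)) = 1.346563; f(s_4) = 0.004189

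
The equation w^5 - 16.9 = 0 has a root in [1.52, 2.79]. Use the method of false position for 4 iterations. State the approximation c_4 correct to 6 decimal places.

1.703072

f(1.520000) = -8.786319, f(2.790000) = 152.152274
step 1: c = 1.589335, f(c) = -6.759093 < 0 → new bracket [1.589335, 2.790000]
step 2: c = 1.640403, f(c) = -5.021725 < 0 → new bracket [1.640403, 2.790000]
step 3: c = 1.677133, f(c) = -3.631014 < 0 → new bracket [1.677133, 2.790000]
step 4: c = 1.703072, f(c) = -2.572677 < 0 → new bracket [1.703072, 2.790000]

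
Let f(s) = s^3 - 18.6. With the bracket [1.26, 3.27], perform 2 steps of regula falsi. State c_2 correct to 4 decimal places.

2.5672

False-position update: c = (a·f(b) − b·f(a))/(f(b) − f(a)); replace the endpoint whose sign matches f(c).
f(1.260000) = -16.599624, f(3.270000) = 16.365783
step 1: c = 2.272129, f(c) = -6.869975 < 0 → new bracket [2.272129, 3.270000]
step 2: c = 2.567163, f(c) = -1.681551 < 0 → new bracket [2.567163, 3.270000]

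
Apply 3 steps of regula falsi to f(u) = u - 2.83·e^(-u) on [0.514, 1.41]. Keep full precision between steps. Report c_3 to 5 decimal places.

1.02112

f(0.514000) = -1.178618, f(1.410000) = 0.719075
step 1: c = 1.070487, f(c) = 0.100246 > 0 → new bracket [0.514000, 1.070487]
step 2: c = 1.026866, f(c) = 0.013365 > 0 → new bracket [0.514000, 1.026866]
step 3: c = 1.021116, f(c) = 0.001770 > 0 → new bracket [0.514000, 1.021116]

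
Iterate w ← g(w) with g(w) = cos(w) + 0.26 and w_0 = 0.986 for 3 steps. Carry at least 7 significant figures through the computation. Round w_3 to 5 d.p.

w_1 = g(0.986000) = 0.812030
w_2 = g(0.812030) = 0.948027
w_3 = g(0.948027) = 0.843287

0.84329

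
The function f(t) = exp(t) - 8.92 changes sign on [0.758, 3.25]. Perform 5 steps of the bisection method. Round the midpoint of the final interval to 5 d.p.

2.19869

f(0.758000) = -6.785996, f(3.250000) = 16.870340 (opposite signs)
step 1: m = 2.004000, f(m) = -1.501328 < 0 → root in [2.004000, 3.250000]
step 2: m = 2.627000, f(m) = 4.912211 > 0 → root in [2.004000, 2.627000]
step 3: m = 2.315500, f(m) = 1.209987 > 0 → root in [2.004000, 2.315500]
step 4: m = 2.159750, f(m) = -0.251030 < 0 → root in [2.159750, 2.315500]
step 5: m = 2.237625, f(m) = 0.451049 > 0 → root in [2.159750, 2.237625]
Midpoint of [2.159750, 2.237625] = 2.198688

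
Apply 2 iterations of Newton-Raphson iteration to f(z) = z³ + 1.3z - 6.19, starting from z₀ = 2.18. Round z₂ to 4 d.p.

f'(z) = 3z² + 1.3
z_0 = 2.180000: f = 7.004232, f' = 15.557200 → z_1 = 2.180000 - (7.004232)/(15.557200) = 1.729776
z_1 = 1.729776: f = 1.234410, f' = 10.276370 → z_2 = 1.729776 - (1.234410)/(10.276370) = 1.609654

1.6097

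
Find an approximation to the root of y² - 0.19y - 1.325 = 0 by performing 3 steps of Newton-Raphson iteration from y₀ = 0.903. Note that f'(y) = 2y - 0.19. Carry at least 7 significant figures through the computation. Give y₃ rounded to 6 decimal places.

1.250002

y_0 = 0.903000: f = -0.681161, f' = 1.616000 → y_1 = 0.903000 - (-0.681161)/(1.616000) = 1.324511
y_1 = 1.324511: f = 0.177671, f' = 2.459021 → y_2 = 1.324511 - (0.177671)/(2.459021) = 1.252258
y_2 = 1.252258: f = 0.005220, f' = 2.314515 → y_3 = 1.252258 - (0.005220)/(2.314515) = 1.250002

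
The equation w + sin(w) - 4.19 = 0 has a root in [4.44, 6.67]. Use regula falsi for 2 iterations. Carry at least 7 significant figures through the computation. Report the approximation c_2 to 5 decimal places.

5.04967

f(4.440000) = -0.713131, f(6.670000) = 2.857240
step 1: c = 4.885411, f(c) = -0.289658 < 0 → new bracket [4.885411, 6.670000]
step 2: c = 5.049674, f(c) = -0.083982 < 0 → new bracket [5.049674, 6.670000]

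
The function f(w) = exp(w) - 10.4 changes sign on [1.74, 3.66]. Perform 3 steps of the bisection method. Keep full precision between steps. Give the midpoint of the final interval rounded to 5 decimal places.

2.34000

f(1.740000) = -4.702657, f(3.660000) = 28.461343 (opposite signs)
step 1: m = 2.700000, f(m) = 4.479732 > 0 → root in [1.740000, 2.700000]
step 2: m = 2.220000, f(m) = -1.192669 < 0 → root in [2.220000, 2.700000]
step 3: m = 2.460000, f(m) = 1.304812 > 0 → root in [2.220000, 2.460000]
Midpoint of [2.220000, 2.460000] = 2.340000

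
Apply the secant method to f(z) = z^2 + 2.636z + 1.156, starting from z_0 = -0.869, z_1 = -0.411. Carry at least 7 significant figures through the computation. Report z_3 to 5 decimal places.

-0.55864

f(z_0) = -0.379523, f(z_1) = 0.241525
z_2 = -0.411000 - (0.241525)·(-0.411000 - -0.869000)/(0.241525 - (-0.379523)) = -0.589116; f(z_2) = -0.049852
z_3 = -0.589116 - (-0.049852)·(-0.589116 - -0.411000)/(-0.049852 - (0.241525)) = -0.558642; f(z_3) = -0.004499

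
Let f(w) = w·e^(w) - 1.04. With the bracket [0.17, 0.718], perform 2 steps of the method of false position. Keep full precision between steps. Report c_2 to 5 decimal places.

f(0.170000) = -0.838498, f(0.718000) = 0.432136
step 1: c = 0.531628, f(c) = -0.135328 < 0 → new bracket [0.531628, 0.718000]
step 2: c = 0.576074, f(c) = -0.015142 < 0 → new bracket [0.576074, 0.718000]

0.57607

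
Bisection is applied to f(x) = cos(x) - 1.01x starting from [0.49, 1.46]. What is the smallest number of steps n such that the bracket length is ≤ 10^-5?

17

Initial width b − a = 1.46 − 0.49 = 0.970000.
After n steps the width is (b−a)/2^n; need (b−a)/2^n ≤ 10^-5.
So n ≥ log₂(0.970000/10^-5) = log₂(97000.0000) ≈ 16.5657.
Hence n = 17.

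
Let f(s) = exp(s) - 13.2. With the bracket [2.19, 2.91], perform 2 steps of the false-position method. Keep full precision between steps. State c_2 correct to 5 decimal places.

2.57010

f(2.190000) = -4.264787, f(2.910000) = 5.156799
step 1: c = 2.515916, f(c) = -0.822057 < 0 → new bracket [2.515916, 2.910000]
step 2: c = 2.570100, f(c) = -0.132865 < 0 → new bracket [2.570100, 2.910000]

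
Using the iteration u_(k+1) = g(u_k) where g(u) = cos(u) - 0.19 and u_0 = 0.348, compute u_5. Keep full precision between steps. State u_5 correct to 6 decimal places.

0.637718

u_1 = g(0.348000) = 0.750057
u_2 = g(0.750057) = 0.541650
u_3 = g(0.541650) = 0.666859
u_4 = g(0.666859) = 0.595768
u_5 = g(0.595768) = 0.637718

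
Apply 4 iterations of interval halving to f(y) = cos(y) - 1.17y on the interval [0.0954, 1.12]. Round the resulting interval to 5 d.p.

[0.60770, 0.67174]

f(0.095400) = 0.883835, f(1.120000) = -0.874718 (opposite signs)
step 1: m = 0.607700, f(m) = 0.109954 > 0 → root in [0.607700, 1.120000]
step 2: m = 0.863850, f(m) = -0.361190 < 0 → root in [0.607700, 0.863850]
step 3: m = 0.735775, f(m) = -0.119546 < 0 → root in [0.607700, 0.735775]
step 4: m = 0.671738, f(m) = -0.003191 < 0 → root in [0.607700, 0.671738]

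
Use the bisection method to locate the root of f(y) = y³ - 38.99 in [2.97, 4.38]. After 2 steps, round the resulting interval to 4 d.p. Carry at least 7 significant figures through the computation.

[3.3225, 3.6750]

f(2.970000) = -12.791927, f(4.380000) = 45.037672 (opposite signs)
step 1: m = 3.675000, f(m) = 10.643172 > 0 → root in [2.970000, 3.675000]
step 2: m = 3.322500, f(m) = -2.312902 < 0 → root in [3.322500, 3.675000]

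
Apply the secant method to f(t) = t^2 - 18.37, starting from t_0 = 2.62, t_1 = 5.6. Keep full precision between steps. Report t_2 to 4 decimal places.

4.0197

Secant update: t_(k+1) = t_k − f(t_k)·(t_k − t_(k-1))/(f(t_k) − f(t_(k-1))).
f(t_0) = -11.505600, f(t_1) = 12.990000
t_2 = 5.600000 - (12.990000)·(5.600000 - 2.620000)/(12.990000 - (-11.505600)) = 4.019708; f(t_2) = -2.211947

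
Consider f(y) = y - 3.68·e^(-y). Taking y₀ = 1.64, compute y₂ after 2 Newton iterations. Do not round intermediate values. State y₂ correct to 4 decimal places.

1.1562

f'(y) = 1 + 3.68·e^(-y)
y_0 = 1.640000: f = 0.926153, f' = 1.713847 → y_1 = 1.640000 - (0.926153)/(1.713847) = 1.099605
y_1 = 1.099605: f = -0.125844, f' = 2.225449 → y_2 = 1.099605 - (-0.125844)/(2.225449) = 1.156153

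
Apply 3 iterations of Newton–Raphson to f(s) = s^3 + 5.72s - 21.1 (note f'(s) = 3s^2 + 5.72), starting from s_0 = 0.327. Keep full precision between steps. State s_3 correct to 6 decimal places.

Newton update: s ← s − f(s)/f'(s).
s_0 = 0.327000: f = -19.194594, f' = 6.040787 → s_1 = 0.327000 - (-19.194594)/(6.040787) = 3.504499
s_1 = 3.504499: f = 41.986282, f' = 42.564538 → s_2 = 3.504499 - (41.986282)/(42.564538) = 2.518084
s_2 = 2.518084: f = 9.269982, f' = 24.742246 → s_3 = 2.518084 - (9.269982)/(24.742246) = 2.143422

2.143422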